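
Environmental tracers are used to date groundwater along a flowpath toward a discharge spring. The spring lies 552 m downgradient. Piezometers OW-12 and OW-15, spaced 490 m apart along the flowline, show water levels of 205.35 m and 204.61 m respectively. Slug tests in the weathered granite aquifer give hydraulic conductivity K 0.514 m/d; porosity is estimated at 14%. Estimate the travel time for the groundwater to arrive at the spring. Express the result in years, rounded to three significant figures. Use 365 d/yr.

Hydraulic gradient i = (205.35 − 204.61) / 490 = 0.74 / 490 = 0.001510
q = Ki = 0.514 × 0.001510 = 7.762e-4 m/d
Seepage velocity v = q / n = 7.762e-4 / 0.14 = 0.005545 m/d
t = L / v = 552 / 0.005545 = 99560 d
   = 99560 / 365 = 273 yr

273 years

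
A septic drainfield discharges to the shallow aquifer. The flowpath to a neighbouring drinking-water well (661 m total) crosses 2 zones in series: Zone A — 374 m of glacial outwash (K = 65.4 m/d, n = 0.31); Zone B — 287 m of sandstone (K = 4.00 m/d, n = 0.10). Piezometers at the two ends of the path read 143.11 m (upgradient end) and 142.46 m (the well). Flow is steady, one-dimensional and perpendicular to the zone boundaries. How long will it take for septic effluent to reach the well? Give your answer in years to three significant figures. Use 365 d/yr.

Total head drop ΔH = 143.11 − 142.46 = 0.65 m
Steady 1-D flow in series ⇒ the Darcy flux q is identical in every zone and the zone head losses add (resistances L/K in series).
Σ(L/K) = 374/65.4 + 287/4.00 = 5.719 + 71.75 = 77.47 d
q = ΔH / Σ(L/K) = 0.65 / 77.47 = 0.008390 m/d (same in every zone)
Zone A: v = q/n = 0.008390/0.31 = 0.02707 m/d → t_A = 374/0.02707 = 13820 d
Zone B: v = q/n = 0.008390/0.10 = 0.08390 m/d → t_B = 287/0.08390 = 3421 d
Total t = 13820 + 3421 = 17240 d
   = 17240 / 365 = 47.2 yr

47.2 years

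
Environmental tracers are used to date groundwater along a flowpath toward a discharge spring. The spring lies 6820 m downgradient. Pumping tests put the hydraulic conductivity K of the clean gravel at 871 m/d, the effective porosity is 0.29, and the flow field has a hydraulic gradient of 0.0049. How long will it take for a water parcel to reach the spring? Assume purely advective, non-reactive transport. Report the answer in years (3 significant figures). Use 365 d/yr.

Specific discharge q = 871 × 0.0049 = 4.268 m/d
v = Ki/n = 871·0.0049/0.29 = 14.72 m/d
t = L / v = 6820 / 14.72 = 463.4 d
   = 463.4 / 365 = 1.27 yr

1.27 years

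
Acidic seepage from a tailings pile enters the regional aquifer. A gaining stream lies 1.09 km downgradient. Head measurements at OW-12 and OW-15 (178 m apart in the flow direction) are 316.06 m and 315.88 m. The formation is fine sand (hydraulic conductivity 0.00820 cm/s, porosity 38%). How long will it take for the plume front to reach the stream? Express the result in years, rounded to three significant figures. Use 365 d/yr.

Hydraulic gradient i = (316.06 − 315.88) / 178 = 0.18 / 178 = 0.001011
K = 0.00820 cm/s × 864 = 7.085 m/d
q = Ki = 7.085 × 0.001011 = 0.007164 m/d
Seepage velocity v = q / n = 0.007164 / 0.38 = 0.01885 m/d
L = 1.09 km = 1090 m
t = L / v = 1090 / 0.01885 = 57810 d
   = 57810 / 365 = 158 yr

158 years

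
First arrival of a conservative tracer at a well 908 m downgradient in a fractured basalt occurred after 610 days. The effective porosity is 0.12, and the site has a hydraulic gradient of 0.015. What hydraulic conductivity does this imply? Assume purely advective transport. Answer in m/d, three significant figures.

v = L / t = 908 / 610 = 1.489 m/d
K = v · n / i = 1.489 × 0.12 / 0.015 = 11.9 m/d

11.9 m/d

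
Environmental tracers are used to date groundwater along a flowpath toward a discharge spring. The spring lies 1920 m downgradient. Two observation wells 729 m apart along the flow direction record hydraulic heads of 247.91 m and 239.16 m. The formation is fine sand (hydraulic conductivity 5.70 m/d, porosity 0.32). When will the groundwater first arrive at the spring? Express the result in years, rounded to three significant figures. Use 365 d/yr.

Hydraulic gradient i = (247.91 − 239.16) / 729 = 8.75 / 729 = 0.01200
Specific discharge q = 5.70 × 0.01200 = 0.06842 m/d
v = Ki/n = 5.70·0.01200/0.32 = 0.2138 m/d
t = L / v = 1920 / 0.2138 = 8980 d
   = 8980 / 365 = 24.6 yr

24.6 years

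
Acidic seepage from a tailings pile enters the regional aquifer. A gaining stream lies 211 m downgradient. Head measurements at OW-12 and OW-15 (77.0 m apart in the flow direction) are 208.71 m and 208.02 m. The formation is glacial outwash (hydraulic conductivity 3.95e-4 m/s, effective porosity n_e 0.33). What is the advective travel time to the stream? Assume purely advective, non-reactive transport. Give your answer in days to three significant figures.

Hydraulic gradient i = (208.71 − 208.02) / 77.0 = 0.69 / 77.0 = 0.008961
K = 3.95e-4 m/s × 86400 s/d = 34.13 m/d
q = Ki = 34.13 × 0.008961 = 0.3058 m/d
v_s = q/n_e = 0.3058/0.33 = 0.9267 m/d
t = L / v = 211 / 0.9267 = 227.7 d

228 days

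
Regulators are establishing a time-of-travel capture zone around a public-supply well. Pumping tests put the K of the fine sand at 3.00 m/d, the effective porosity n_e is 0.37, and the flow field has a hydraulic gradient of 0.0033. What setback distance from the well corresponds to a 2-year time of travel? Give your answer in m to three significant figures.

19.5 m

Darcy flux q = K·i = 3.00 × 0.0033 = 0.009900 m/d
v = Ki/n = 3.00·0.0033/0.37 = 0.02676 m/d
T = 2 yr × 365 = 730 d
L = v × T = 0.02676 × 730 = 19.53 m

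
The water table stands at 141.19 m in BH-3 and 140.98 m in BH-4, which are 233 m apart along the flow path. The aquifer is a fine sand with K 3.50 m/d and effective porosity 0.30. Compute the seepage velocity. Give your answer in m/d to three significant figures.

0.0105 m/d

Hydraulic gradient i = (141.19 − 140.98) / 233 = 0.21 / 233 = 9.013e-4
Specific discharge q = 3.50 × 9.013e-4 = 0.003155 m/d
v_s = q/n_e = 0.003155/0.30 = 0.01052 m/d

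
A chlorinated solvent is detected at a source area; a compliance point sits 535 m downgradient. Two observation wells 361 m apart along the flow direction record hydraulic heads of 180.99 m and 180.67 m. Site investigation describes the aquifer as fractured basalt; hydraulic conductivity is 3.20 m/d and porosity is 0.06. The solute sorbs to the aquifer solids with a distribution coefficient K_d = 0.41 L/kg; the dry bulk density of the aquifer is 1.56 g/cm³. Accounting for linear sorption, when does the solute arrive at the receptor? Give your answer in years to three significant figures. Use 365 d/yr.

362 years

Hydraulic gradient i = (180.99 − 180.67) / 361 = 0.32 / 361 = 8.864e-4
Specific discharge q = 3.20 × 8.864e-4 = 0.002837 m/d
v = Ki/n = 3.20·8.864e-4/0.06 = 0.04728 m/d
Retardation R = 1 + ρ_b·K_d/n = 1 + 1.56×0.41/0.06 = 11.66
Contaminant velocity v_c = v/R = 0.04728/11.66 = 0.004055 m/d
t = L/v_c = 535/0.004055 = 132000 d
   = 132000/365 = 362 yr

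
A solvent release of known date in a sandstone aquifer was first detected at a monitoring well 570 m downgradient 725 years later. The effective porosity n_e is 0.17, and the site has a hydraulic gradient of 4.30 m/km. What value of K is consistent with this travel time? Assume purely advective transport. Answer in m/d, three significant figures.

t = 725 years = 264600 d
v = L / t = 570 / 264600 = 0.002154 m/d
K = v · n / i = 0.002154 × 0.17 / 0.0043 = 0.0852 m/d

0.0852 m/d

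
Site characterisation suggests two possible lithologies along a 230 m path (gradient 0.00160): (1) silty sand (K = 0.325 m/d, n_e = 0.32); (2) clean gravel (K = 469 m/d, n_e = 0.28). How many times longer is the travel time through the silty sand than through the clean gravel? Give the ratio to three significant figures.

Unit 1 (silty sand): v = 0.325×0.0016/0.32 = 0.001625 m/d, t = 230/0.001625 = 141500 d
Unit 2 (clean gravel): v = 469×0.0016/0.28 = 2.680 m/d, t = 230/2.680 = 85.82 d
t(silty sand) / t(clean gravel) = 141500/85.82 = 1650

1650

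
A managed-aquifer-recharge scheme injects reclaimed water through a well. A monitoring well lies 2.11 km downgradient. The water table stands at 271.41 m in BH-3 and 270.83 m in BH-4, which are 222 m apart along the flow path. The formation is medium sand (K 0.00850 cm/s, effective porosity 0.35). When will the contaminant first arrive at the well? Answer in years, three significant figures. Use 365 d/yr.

105 years

Hydraulic gradient i = (271.41 − 270.83) / 222 = 0.58 / 222 = 0.002613
K = 0.00850 cm/s × 864 = 7.344 m/d
Darcy flux q = K·i = 7.344 × 0.002613 = 0.01919 m/d
Seepage velocity v = q / n = 0.01919 / 0.35 = 0.05482 m/d
L = 2.11 km = 2110 m
t = L / v = 2110 / 0.05482 = 38490 d
   = 38490 / 365 = 105 yr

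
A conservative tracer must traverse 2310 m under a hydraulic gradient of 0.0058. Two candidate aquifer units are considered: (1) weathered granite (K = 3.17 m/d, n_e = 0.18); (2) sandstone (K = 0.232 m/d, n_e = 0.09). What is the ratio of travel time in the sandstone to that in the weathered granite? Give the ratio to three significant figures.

Unit 1 (weathered granite): v = 3.17×0.0058/0.18 = 0.1021 m/d, t = 2310/0.1021 = 22620 d
Unit 2 (sandstone): v = 0.232×0.0058/0.09 = 0.01495 m/d, t = 2310/0.01495 = 154500 d
t(sandstone) / t(weathered granite) = 154500/22620 = 6.83

6.83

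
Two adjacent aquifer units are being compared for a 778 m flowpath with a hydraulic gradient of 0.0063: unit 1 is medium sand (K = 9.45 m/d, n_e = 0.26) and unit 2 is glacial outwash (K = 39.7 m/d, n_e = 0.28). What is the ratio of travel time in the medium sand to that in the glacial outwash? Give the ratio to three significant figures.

3.90

Unit 1 (medium sand): v = 9.45×0.0063/0.26 = 0.2290 m/d, t = 778/0.2290 = 3398 d
Unit 2 (glacial outwash): v = 39.7×0.0063/0.28 = 0.8932 m/d, t = 778/0.8932 = 871.0 d
t(medium sand) / t(glacial outwash) = 3398/871.0 = 3.90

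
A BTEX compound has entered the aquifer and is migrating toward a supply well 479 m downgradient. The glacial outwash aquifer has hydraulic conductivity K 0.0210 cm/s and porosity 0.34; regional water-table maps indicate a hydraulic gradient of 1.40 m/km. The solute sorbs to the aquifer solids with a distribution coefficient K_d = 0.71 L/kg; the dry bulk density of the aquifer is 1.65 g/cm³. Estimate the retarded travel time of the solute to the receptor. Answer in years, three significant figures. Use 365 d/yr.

78.1 years

K = 0.0210 cm/s × 864 = 18.14 m/d
Specific discharge q = 18.14 × 0.0014 = 0.02540 m/d
Seepage velocity v = q / n = 0.02540 / 0.34 = 0.07471 m/d
Retardation R = 1 + ρ_b·K_d/n = 1 + 1.65×0.71/0.34 = 4.446
Contaminant velocity v_c = v/R = 0.07471/4.446 = 0.01681 m/d
t = L/v_c = 479/0.01681 = 28500 d
   = 28500/365 = 78.1 yr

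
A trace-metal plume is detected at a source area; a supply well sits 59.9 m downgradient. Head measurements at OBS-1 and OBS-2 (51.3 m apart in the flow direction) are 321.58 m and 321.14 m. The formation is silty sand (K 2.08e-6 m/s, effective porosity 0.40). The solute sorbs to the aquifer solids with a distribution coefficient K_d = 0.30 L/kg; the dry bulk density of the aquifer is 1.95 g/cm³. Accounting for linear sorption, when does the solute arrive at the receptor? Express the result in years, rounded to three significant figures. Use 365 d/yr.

Hydraulic gradient i = (321.58 − 321.14) / 51.3 = 0.44 / 51.3 = 0.008577
K = 2.08e-6 m/s × 86400 s/d = 0.1797 m/d
q = Ki = 0.1797 × 0.008577 = 0.001541 m/d
v_s = q/n_e = 0.001541/0.40 = 0.003853 m/d
Retardation R = 1 + ρ_b·K_d/n = 1 + 1.95×0.30/0.40 = 2.463
Contaminant velocity v_c = v/R = 0.003853/2.463 = 0.001565 m/d
t = L/v_c = 59.9/0.001565 = 38280 d
   = 38280/365 = 105 yr

105 years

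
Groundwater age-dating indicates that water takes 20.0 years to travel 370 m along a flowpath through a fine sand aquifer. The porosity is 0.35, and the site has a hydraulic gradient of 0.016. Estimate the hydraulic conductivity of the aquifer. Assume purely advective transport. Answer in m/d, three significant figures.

1.11 m/d

t = 20.0 years = 7300 d
v = L / t = 370 / 7300 = 0.05068 m/d
K = v · n / i = 0.05068 × 0.35 / 0.016 = 1.11 m/d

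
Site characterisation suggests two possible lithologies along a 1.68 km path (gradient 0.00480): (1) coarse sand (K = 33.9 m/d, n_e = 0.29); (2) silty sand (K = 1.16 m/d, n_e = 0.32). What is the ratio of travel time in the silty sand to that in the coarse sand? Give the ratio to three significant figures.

Unit 1 (coarse sand): v = 33.9×0.0048/0.29 = 0.5611 m/d, t = 1680/0.5611 = 2994 d
Unit 2 (silty sand): v = 1.16×0.0048/0.32 = 0.01740 m/d, t = 1680/0.01740 = 96550 d
t(silty sand) / t(coarse sand) = 96550/2994 = 32.2

32.2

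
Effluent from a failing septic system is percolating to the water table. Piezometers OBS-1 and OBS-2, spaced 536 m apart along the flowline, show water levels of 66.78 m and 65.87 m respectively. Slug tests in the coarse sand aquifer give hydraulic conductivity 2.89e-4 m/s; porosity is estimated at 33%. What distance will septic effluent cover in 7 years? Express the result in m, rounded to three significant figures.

Hydraulic gradient i = (66.78 − 65.87) / 536 = 0.91 / 536 = 0.001698
K = 2.89e-4 m/s × 86400 s/d = 24.97 m/d
q = Ki = 24.97 × 0.001698 = 0.04239 m/d
v_s = q/n_e = 0.04239/0.33 = 0.1285 m/d
T = 7 yr × 365 = 2555 d
L = v × T = 0.1285 × 2555 = 328.2 m

328 m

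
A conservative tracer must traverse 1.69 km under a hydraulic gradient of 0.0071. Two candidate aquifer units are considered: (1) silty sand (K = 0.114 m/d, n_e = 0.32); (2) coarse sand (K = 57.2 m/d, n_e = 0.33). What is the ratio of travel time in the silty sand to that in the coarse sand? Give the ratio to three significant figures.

Unit 1 (silty sand): v = 0.114×0.0071/0.32 = 0.002529 m/d, t = 1690/0.002529 = 668100 d
Unit 2 (coarse sand): v = 57.2×0.0071/0.33 = 1.231 m/d, t = 1690/1.231 = 1373 d
t(silty sand) / t(coarse sand) = 668100/1373 = 487

487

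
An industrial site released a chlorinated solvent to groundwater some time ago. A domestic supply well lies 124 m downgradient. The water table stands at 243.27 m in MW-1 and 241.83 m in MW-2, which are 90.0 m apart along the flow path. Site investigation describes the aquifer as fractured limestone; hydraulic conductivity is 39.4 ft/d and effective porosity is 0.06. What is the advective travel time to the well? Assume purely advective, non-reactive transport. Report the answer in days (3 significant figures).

Hydraulic gradient i = (243.27 − 241.83) / 90.0 = 1.44 / 90.0 = 0.01600
K = 39.4 ft/d × 0.3048 = 12.01 m/d
Darcy flux q = K·i = 12.01 × 0.01600 = 0.1921 m/d
Average linear velocity = 0.1921 / 0.06 = 3.202 m/d
t = L / v = 124 / 3.202 = 38.72 d

38.7 days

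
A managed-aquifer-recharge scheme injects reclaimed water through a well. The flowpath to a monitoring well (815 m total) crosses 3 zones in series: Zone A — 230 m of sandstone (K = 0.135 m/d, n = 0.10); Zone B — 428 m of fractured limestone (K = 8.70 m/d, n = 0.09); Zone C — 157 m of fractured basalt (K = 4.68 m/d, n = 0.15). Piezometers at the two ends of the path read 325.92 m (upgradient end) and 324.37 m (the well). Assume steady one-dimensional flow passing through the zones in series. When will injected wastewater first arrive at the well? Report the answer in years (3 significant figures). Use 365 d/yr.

269 years

Total head drop ΔH = 325.92 − 324.37 = 1.55 m
Continuity: the same q passes through each zone, so ΔH = q·Σ(L_j/K_j) — the zones act as resistances in series.
Σ(L/K) = 230/0.135 + 428/8.70 + 157/4.68 = 1704 + 49.20 + 33.55 = 1786 d
q = ΔH / Σ(L/K) = 1.55 / 1786 = 8.676e-4 m/d (same in every zone)
Zone A: v = q/n = 8.676e-4/0.10 = 0.008676 m/d → t_A = 230/0.008676 = 26510 d
Zone B: v = q/n = 8.676e-4/0.09 = 0.009640 m/d → t_B = 428/0.009640 = 44400 d
Zone C: v = q/n = 8.676e-4/0.15 = 0.005784 m/d → t_C = 157/0.005784 = 27140 d
Total t = 26510 + 44400 + 27140 = 98050 d
   = 98050 / 365 = 269 yr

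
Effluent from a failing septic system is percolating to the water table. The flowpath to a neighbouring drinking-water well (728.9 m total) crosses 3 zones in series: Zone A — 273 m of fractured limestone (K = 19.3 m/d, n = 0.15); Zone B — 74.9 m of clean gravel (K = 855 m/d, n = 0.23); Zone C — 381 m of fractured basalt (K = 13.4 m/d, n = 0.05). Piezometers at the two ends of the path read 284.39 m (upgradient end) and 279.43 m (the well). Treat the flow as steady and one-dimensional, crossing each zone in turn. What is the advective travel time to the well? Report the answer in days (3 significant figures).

664 days

Total head drop ΔH = 284.39 − 279.43 = 4.96 m
Steady 1-D flow in series ⇒ the Darcy flux q is identical in every zone and the zone head losses add (resistances L/K in series).
Σ(L/K) = 273/19.3 + 74.9/855 + 381/13.4 = 14.15 + 0.08760 + 28.43 = 42.67 d
q = ΔH / Σ(L/K) = 4.96 / 42.67 = 0.1163 m/d (same in every zone)
Zone A: v = q/n = 0.1163/0.15 = 0.7750 m/d → t_A = 273/0.7750 = 352.2 d
Zone B: v = q/n = 0.1163/0.23 = 0.5054 m/d → t_B = 74.9/0.5054 = 148.2 d
Zone C: v = q/n = 0.1163/0.05 = 2.325 m/d → t_C = 381/2.325 = 163.9 d
Total t = 352.2 + 148.2 + 163.9 = 664.3 d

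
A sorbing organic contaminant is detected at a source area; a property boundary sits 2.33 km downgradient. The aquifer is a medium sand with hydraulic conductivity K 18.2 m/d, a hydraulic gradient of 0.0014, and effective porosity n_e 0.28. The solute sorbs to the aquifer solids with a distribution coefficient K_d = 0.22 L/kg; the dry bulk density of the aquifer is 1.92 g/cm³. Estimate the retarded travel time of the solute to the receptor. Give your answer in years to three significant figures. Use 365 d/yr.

Darcy flux q = K·i = 18.2 × 0.0014 = 0.02548 m/d
Average linear velocity = 0.02548 / 0.28 = 0.09100 m/d
Retardation R = 1 + ρ_b·K_d/n = 1 + 1.92×0.22/0.28 = 2.509
Contaminant velocity v_c = v/R = 0.09100/2.509 = 0.03628 m/d
L = 2.33 km = 2330 m
t = L/v_c = 2330/0.03628 = 64230 d
   = 64230/365 = 176 yr

176 years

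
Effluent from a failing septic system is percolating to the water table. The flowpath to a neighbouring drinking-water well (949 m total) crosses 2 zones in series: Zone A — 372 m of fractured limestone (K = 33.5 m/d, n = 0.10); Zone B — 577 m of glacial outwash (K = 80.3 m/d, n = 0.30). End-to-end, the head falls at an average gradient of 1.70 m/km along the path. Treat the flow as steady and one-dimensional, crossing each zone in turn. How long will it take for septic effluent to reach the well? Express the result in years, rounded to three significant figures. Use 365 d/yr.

For zones in series the flux q is common to all zones; the equivalent conductivity is the harmonic (thickness-weighted) mean, K_eq = L_total / Σ(L_j/K_j).
Σ(L/K) = 372/33.5 + 577/80.3 = 11.10 + 7.186 = 18.29 d
K_eq = L_total / Σ(L/K) = 949 / 18.29 = 51.89 m/d
q = K_eq · i = 51.89 × 0.0017 = 0.08821 m/d (same in every zone)
Zone A: v = q/n = 0.08821/0.10 = 0.8821 m/d → t_A = 372/0.8821 = 421.7 d
Zone B: v = q/n = 0.08821/0.30 = 0.2940 m/d → t_B = 577/0.2940 = 1962 d
Total t = 421.7 + 1962 = 2384 d
   = 2384 / 365 = 6.53 yr

6.53 years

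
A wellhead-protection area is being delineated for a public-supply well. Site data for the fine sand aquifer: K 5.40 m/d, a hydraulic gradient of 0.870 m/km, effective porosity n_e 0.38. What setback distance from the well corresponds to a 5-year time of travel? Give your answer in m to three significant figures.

22.6 m

q = Ki = 5.40 × 8.7e-4 = 0.004698 m/d
v_s = q/n_e = 0.004698/0.38 = 0.01236 m/d
T = 5 yr × 365 = 1825 d
L = v × T = 0.01236 × 1825 = 22.56 m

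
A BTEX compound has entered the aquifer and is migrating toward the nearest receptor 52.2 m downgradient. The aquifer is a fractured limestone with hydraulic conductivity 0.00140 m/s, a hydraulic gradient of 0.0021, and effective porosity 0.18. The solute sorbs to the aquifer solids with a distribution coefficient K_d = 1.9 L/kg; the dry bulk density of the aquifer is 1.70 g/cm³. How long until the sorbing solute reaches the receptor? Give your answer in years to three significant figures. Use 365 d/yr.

K = 0.00140 m/s × 86400 s/d = 121.0 m/d
Specific discharge q = 121.0 × 0.0021 = 0.2540 m/d
v = Ki/n = 121.0·0.0021/0.18 = 1.411 m/d
Retardation R = 1 + ρ_b·K_d/n = 1 + 1.70×1.9/0.18 = 18.94
Contaminant velocity v_c = v/R = 1.411/18.94 = 0.07449 m/d
t = L/v_c = 52.2/0.07449 = 700.8 d
   = 700.8/365 = 1.92 yr

1.92 years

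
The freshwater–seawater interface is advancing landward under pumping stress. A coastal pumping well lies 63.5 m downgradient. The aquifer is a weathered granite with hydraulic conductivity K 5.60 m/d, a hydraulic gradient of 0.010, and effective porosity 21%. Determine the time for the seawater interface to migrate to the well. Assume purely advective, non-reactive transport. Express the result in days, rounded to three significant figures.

q = Ki = 5.60 × 0.010 = 0.05600 m/d
Average linear velocity = 0.05600 / 0.21 = 0.2667 m/d
t = L / v = 63.5 / 0.2667 = 238.1 d

238 days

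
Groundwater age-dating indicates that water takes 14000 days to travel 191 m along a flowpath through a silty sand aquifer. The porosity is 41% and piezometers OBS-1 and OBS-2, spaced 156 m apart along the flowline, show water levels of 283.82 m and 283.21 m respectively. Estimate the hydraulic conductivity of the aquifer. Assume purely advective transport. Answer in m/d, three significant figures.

1.43 m/d

Hydraulic gradient i = (283.82 − 283.21) / 156 = 0.61 / 156 = 0.003910
v = L / t = 191 / 14000 = 0.01364 m/d
K = v · n / i = 0.01364 × 0.41 / 0.003910 = 1.43 m/d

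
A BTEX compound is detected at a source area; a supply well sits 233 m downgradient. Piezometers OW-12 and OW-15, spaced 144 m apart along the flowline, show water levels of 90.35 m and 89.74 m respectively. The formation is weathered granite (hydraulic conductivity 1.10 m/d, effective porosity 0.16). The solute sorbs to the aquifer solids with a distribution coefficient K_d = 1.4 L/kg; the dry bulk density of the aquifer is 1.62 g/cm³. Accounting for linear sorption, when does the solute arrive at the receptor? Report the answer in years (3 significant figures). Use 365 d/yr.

333 years

Hydraulic gradient i = (90.35 − 89.74) / 144 = 0.61 / 144 = 0.004236
q = Ki = 1.10 × 0.004236 = 0.004660 m/d
Average linear velocity = 0.004660 / 0.16 = 0.02912 m/d
Retardation R = 1 + ρ_b·K_d/n = 1 + 1.62×1.4/0.16 = 15.17
Contaminant velocity v_c = v/R = 0.02912/15.17 = 0.001919 m/d
t = L/v_c = 233/0.001919 = 121400 d
   = 121400/365 = 333 yr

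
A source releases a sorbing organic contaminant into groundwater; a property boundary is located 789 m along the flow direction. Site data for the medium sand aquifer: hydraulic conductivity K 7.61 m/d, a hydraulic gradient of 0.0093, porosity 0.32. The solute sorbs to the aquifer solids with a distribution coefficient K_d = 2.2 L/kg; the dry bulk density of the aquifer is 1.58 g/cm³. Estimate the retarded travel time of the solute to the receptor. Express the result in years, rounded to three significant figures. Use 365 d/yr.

116 years

Darcy flux q = K·i = 7.61 × 0.0093 = 0.07077 m/d
v_s = q/n_e = 0.07077/0.32 = 0.2212 m/d
Retardation R = 1 + ρ_b·K_d/n = 1 + 1.58×2.2/0.32 = 11.86
Contaminant velocity v_c = v/R = 0.2212/11.86 = 0.01864 m/d
t = L/v_c = 789/0.01864 = 42320 d
   = 42320/365 = 116 yr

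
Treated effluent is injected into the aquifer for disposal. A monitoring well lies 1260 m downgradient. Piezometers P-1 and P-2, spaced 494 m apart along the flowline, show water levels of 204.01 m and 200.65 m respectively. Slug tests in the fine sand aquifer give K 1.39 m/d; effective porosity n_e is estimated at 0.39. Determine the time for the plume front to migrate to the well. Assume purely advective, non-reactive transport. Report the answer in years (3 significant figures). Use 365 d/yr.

142 years

Hydraulic gradient i = (204.01 − 200.65) / 494 = 3.36 / 494 = 0.006802
Darcy flux q = K·i = 1.39 × 0.006802 = 0.009454 m/d
v = Ki/n = 1.39·0.006802/0.39 = 0.02424 m/d
t = L / v = 1260 / 0.02424 = 51980 d
   = 51980 / 365 = 142 yr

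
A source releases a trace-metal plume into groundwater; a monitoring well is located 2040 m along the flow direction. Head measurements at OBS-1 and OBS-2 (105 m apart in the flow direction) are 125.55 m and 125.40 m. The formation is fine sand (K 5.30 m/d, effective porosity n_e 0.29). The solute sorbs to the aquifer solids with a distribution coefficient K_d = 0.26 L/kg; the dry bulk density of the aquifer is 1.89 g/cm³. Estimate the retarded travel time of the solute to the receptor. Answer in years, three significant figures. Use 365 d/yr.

577 years

Hydraulic gradient i = (125.55 − 125.40) / 105 = 0.15 / 105 = 0.001429
q = Ki = 5.30 × 0.001429 = 0.007571 m/d
v = Ki/n = 5.30·0.001429/0.29 = 0.02611 m/d
Retardation R = 1 + ρ_b·K_d/n = 1 + 1.89×0.26/0.29 = 2.694
Contaminant velocity v_c = v/R = 0.02611/2.694 = 0.009690 m/d
t = L/v_c = 2040/0.009690 = 210500 d
   = 210500/365 = 577 yr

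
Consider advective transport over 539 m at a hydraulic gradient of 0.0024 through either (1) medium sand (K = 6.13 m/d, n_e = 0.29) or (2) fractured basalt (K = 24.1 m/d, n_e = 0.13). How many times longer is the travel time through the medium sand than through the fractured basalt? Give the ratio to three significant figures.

8.77

Unit 1 (medium sand): v = 6.13×0.0024/0.29 = 0.05073 m/d, t = 539/0.05073 = 10620 d
Unit 2 (fractured basalt): v = 24.1×0.0024/0.13 = 0.4449 m/d, t = 539/0.4449 = 1211 d
t(medium sand) / t(fractured basalt) = 10620/1211 = 8.77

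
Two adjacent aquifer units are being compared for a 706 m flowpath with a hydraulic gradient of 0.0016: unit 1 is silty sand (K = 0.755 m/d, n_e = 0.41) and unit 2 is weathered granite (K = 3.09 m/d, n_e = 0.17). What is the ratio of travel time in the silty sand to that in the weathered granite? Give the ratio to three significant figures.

9.87

Unit 1 (silty sand): v = 0.755×0.0016/0.41 = 0.002946 m/d, t = 706/0.002946 = 239600 d
Unit 2 (weathered granite): v = 3.09×0.0016/0.17 = 0.02908 m/d, t = 706/0.02908 = 24280 d
t(silty sand) / t(weathered granite) = 239600/24280 = 9.87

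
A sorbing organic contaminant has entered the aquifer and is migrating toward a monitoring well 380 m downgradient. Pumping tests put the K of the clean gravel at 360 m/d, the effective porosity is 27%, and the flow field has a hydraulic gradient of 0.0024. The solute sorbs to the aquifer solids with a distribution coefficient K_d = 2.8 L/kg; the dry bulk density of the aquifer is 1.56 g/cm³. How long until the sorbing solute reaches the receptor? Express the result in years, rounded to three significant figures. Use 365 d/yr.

5.59 years

q = Ki = 360 × 0.0024 = 0.8640 m/d
Seepage velocity v = q / n = 0.8640 / 0.27 = 3.200 m/d
Retardation R = 1 + ρ_b·K_d/n = 1 + 1.56×2.8/0.27 = 17.18
Contaminant velocity v_c = v/R = 3.200/17.18 = 0.1863 m/d
t = L/v_c = 380/0.1863 = 2040 d
   = 2040/365 = 5.59 yr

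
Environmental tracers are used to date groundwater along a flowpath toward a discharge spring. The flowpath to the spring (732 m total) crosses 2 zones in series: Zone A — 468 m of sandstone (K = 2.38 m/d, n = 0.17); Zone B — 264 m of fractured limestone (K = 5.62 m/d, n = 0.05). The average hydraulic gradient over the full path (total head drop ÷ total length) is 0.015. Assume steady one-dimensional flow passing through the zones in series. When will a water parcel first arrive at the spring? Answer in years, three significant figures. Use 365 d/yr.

Steady 1-D flow in series ⇒ the Darcy flux q is identical in every zone and the zone head losses add (resistances L/K in series).
Σ(L/K) = 468/2.38 + 264/5.62 = 196.6 + 46.98 = 243.6 d
K_eq = L_total / Σ(L/K) = 732 / 243.6 = 3.005 m/d
q = K_eq · i = 3.005 × 0.015 = 0.04507 m/d (same in every zone)
Zone A: v = q/n = 0.04507/0.17 = 0.2651 m/d → t_A = 468/0.2651 = 1765 d
Zone B: v = q/n = 0.04507/0.05 = 0.9014 m/d → t_B = 264/0.9014 = 292.9 d
Total t = 1765 + 292.9 = 2058 d
   = 2058 / 365 = 5.64 yr

5.64 years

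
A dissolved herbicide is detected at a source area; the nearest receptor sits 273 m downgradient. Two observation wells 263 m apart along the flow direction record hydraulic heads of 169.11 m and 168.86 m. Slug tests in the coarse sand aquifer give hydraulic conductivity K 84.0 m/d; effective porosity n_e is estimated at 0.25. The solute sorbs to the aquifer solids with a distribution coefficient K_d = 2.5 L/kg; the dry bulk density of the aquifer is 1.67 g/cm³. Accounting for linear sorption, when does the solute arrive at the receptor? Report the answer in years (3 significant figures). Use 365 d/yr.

Hydraulic gradient i = (169.11 − 168.86) / 263 = 0.25 / 263 = 9.506e-4
Darcy flux q = K·i = 84.0 × 9.506e-4 = 0.07985 m/d
Average linear velocity = 0.07985 / 0.25 = 0.3194 m/d
Retardation R = 1 + ρ_b·K_d/n = 1 + 1.67×2.5/0.25 = 17.70
Contaminant velocity v_c = v/R = 0.3194/17.70 = 0.01804 m/d
t = L/v_c = 273/0.01804 = 15130 d
   = 15130/365 = 41.4 yr

41.4 years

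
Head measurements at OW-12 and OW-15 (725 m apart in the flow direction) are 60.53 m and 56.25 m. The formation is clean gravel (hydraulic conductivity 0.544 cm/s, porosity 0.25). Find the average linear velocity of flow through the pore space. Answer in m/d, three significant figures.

11.1 m/d

Hydraulic gradient i = (60.53 − 56.25) / 725 = 4.28 / 725 = 0.005903
K = 0.544 cm/s × 864 = 470.0 m/d
Specific discharge q = 470.0 × 0.005903 = 2.775 m/d
Average linear velocity = 2.775 / 0.25 = 11.10 m/d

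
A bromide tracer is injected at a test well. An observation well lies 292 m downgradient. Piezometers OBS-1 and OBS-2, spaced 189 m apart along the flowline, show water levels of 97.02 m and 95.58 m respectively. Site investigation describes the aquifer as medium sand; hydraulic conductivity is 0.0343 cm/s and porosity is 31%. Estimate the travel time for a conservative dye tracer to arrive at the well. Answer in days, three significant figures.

Hydraulic gradient i = (97.02 − 95.58) / 189 = 1.44 / 189 = 0.007619
K = 0.0343 cm/s × 864 = 29.64 m/d
Specific discharge q = 29.64 × 0.007619 = 0.2258 m/d
Average linear velocity = 0.2258 / 0.31 = 0.7284 m/d
t = L / v = 292 / 0.7284 = 400.9 d

401 days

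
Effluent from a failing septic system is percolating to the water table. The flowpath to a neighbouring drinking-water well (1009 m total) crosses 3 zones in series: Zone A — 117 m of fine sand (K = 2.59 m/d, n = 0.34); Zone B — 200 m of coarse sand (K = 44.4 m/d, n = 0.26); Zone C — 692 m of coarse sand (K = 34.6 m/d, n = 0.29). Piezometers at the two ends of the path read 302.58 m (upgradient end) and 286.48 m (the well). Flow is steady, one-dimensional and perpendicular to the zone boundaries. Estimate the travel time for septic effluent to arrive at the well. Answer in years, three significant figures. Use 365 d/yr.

Total head drop ΔH = 302.58 − 286.48 = 16.10 m
Steady 1-D flow in series ⇒ the Darcy flux q is identical in every zone and the zone head losses add (resistances L/K in series).
Σ(L/K) = 117/2.59 + 200/44.4 + 692/34.6 = 45.17 + 4.505 + 20.00 = 69.68 d
q = ΔH / Σ(L/K) = 16.10 / 69.68 = 0.2311 m/d (same in every zone)
Zone A: v = q/n = 0.2311/0.34 = 0.6796 m/d → t_A = 117/0.6796 = 172.2 d
Zone B: v = q/n = 0.2311/0.26 = 0.8887 m/d → t_B = 200/0.8887 = 225.0 d
Zone C: v = q/n = 0.2311/0.29 = 0.7968 m/d → t_C = 692/0.7968 = 868.5 d
Total t = 172.2 + 225.0 + 868.5 = 1266 d
   = 1266 / 365 = 3.47 yr

3.47 years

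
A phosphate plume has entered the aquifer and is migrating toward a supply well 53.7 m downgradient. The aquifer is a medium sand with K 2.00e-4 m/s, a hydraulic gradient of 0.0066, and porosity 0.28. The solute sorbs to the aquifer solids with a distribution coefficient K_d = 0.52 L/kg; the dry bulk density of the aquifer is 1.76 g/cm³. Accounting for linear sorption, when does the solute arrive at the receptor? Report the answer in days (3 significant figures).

K = 2.00e-4 m/s × 86400 s/d = 17.28 m/d
Specific discharge q = 17.28 × 0.0066 = 0.1140 m/d
v = Ki/n = 17.28·0.0066/0.28 = 0.4073 m/d
Retardation R = 1 + ρ_b·K_d/n = 1 + 1.76×0.52/0.28 = 4.269
Contaminant velocity v_c = v/R = 0.4073/4.269 = 0.09542 m/d
t = L/v_c = 53.7/0.09542 = 562.8 d

563 days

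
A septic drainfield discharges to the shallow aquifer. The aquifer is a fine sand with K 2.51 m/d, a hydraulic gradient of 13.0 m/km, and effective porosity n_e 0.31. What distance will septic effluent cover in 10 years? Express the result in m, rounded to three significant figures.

Darcy flux q = K·i = 2.51 × 0.013 = 0.03263 m/d
Average linear velocity = 0.03263 / 0.31 = 0.1053 m/d
T = 10 yr × 365 = 3650 d
L = v × T = 0.1053 × 3650 = 384.2 m

384 m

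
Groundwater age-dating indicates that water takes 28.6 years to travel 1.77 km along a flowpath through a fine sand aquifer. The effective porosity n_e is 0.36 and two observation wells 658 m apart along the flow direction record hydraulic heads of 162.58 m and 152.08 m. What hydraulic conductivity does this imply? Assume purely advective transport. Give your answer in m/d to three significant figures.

Hydraulic gradient i = (162.58 − 152.08) / 658 = 10.50 / 658 = 0.01596
t = 28.6 years = 10440 d
L = 1.77 km = 1770 m
v = L / t = 1770 / 10440 = 0.1696 m/d
K = v · n / i = 0.1696 × 0.36 / 0.01596 = 3.83 m/d

3.83 m/d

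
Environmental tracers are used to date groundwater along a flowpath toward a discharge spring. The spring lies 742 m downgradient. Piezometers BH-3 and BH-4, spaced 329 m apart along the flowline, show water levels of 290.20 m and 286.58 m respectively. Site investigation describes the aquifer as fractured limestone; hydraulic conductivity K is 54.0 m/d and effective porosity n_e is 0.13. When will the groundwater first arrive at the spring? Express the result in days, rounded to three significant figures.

Hydraulic gradient i = (290.20 − 286.58) / 329 = 3.62 / 329 = 0.01100
Darcy flux q = K·i = 54.0 × 0.01100 = 0.5942 m/d
Seepage velocity v = q / n = 0.5942 / 0.13 = 4.570 m/d
t = L / v = 742 / 4.570 = 162.3 d

162 days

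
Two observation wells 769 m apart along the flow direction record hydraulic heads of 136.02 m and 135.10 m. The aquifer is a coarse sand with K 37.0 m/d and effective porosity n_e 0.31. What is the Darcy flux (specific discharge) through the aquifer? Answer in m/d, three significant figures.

Hydraulic gradient i = (136.02 − 135.10) / 769 = 0.92 / 769 = 0.001196
Darcy flux q = K·i = 37.0 × 0.001196 = 0.04427 m/d

0.0443 m/d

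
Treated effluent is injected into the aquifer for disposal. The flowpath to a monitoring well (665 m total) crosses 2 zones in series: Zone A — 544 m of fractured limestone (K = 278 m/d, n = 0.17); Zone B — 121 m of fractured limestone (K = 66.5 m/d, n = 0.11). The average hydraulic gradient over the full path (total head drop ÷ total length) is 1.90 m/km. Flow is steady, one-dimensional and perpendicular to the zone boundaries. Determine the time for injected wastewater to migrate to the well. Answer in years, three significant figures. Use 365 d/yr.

0.866 years

For zones in series the flux q is common to all zones; the equivalent conductivity is the harmonic (thickness-weighted) mean, K_eq = L_total / Σ(L_j/K_j).
Σ(L/K) = 544/278 + 121/66.5 = 1.957 + 1.820 = 3.776 d
K_eq = L_total / Σ(L/K) = 665 / 3.776 = 176.1 m/d
q = K_eq · i = 176.1 × 0.0019 = 0.3346 m/d (same in every zone)
Zone A: v = q/n = 0.3346/0.17 = 1.968 m/d → t_A = 544/1.968 = 276.4 d
Zone B: v = q/n = 0.3346/0.11 = 3.042 m/d → t_B = 121/3.042 = 39.78 d
Total t = 276.4 + 39.78 = 316.2 d
   = 316.2 / 365 = 0.866 yr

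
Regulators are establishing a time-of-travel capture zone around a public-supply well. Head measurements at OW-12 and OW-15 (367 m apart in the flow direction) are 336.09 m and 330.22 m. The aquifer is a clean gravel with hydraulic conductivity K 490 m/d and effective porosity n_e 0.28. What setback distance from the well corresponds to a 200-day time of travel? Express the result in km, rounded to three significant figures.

Hydraulic gradient i = (336.09 − 330.22) / 367 = 5.87 / 367 = 0.01599
q = Ki = 490 × 0.01599 = 7.837 m/d
v = Ki/n = 490·0.01599/0.28 = 27.99 m/d
L = v × T = 27.99 × 200 = 5598 m
   = 5.60 km

5.60 km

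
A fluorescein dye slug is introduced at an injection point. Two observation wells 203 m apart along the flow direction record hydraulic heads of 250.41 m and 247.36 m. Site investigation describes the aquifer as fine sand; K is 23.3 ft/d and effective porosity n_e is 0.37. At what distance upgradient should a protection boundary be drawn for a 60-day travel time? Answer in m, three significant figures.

17.3 m

Hydraulic gradient i = (250.41 − 247.36) / 203 = 3.05 / 203 = 0.01502
K = 23.3 ft/d × 0.3048 = 7.102 m/d
Darcy flux q = K·i = 7.102 × 0.01502 = 0.1067 m/d
v_s = q/n_e = 0.1067/0.37 = 0.2884 m/d
L = v × T = 0.2884 × 60 = 17.30 m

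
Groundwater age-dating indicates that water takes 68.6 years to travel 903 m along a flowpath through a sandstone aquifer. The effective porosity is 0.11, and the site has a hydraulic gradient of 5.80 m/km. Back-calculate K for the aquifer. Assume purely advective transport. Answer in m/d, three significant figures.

0.684 m/d

t = 68.6 years = 25040 d
v = L / t = 903 / 25040 = 0.03606 m/d
K = v · n / i = 0.03606 × 0.11 / 0.0058 = 0.684 m/d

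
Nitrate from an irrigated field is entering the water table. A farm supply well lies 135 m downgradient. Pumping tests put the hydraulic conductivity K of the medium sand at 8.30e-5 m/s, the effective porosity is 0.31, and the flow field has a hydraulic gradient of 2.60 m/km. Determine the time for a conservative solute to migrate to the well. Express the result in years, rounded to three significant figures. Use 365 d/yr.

6.15 years

K = 8.30e-5 m/s × 86400 s/d = 7.171 m/d
Darcy flux q = K·i = 7.171 × 0.0026 = 0.01865 m/d
Seepage velocity v = q / n = 0.01865 / 0.31 = 0.06015 m/d
t = L / v = 135 / 0.06015 = 2245 d
   = 2245 / 365 = 6.15 yr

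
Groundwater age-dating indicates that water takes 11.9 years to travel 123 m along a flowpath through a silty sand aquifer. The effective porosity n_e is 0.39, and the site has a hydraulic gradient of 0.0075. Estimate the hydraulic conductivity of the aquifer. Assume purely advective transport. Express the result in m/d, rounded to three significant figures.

t = 11.9 years = 4344 d
v = L / t = 123 / 4344 = 0.02832 m/d
K = v · n / i = 0.02832 × 0.39 / 0.0075 = 1.47 m/d

1.47 m/d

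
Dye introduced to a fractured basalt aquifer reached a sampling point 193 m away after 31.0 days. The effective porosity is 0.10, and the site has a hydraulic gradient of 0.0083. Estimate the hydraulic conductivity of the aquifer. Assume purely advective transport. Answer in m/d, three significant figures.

v = L / t = 193 / 31.0 = 6.226 m/d
K = v · n / i = 6.226 × 0.10 / 0.0083 = 75.0 m/d

75.0 m/d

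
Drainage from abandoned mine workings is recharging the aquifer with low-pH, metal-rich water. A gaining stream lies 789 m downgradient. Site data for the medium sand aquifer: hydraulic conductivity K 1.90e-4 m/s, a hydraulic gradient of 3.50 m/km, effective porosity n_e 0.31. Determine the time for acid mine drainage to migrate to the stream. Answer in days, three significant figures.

4260 days

K = 1.90e-4 m/s × 86400 s/d = 16.42 m/d
Specific discharge q = 16.42 × 0.0035 = 0.05746 m/d
v_s = q/n_e = 0.05746/0.31 = 0.1853 m/d
t = L / v = 789 / 0.1853 = 4257 d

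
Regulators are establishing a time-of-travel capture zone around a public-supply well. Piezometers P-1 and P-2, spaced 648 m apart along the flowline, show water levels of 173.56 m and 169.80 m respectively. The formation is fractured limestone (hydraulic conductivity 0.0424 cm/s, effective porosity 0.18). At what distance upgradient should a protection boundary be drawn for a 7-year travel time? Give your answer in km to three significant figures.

3.02 km

Hydraulic gradient i = (173.56 − 169.80) / 648 = 3.76 / 648 = 0.005802
K = 0.0424 cm/s × 864 = 36.63 m/d
Specific discharge q = 36.63 × 0.005802 = 0.2126 m/d
v_s = q/n_e = 0.2126/0.18 = 1.181 m/d
T = 7 yr × 365 = 2555 d
L = v × T = 1.181 × 2555 = 3017 m
   = 3.02 km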